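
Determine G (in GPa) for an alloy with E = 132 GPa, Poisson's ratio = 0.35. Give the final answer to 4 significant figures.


G = E / (2*(1+nu))
G = 132 / (2*(1+0.35))
G = 48.89 GPa


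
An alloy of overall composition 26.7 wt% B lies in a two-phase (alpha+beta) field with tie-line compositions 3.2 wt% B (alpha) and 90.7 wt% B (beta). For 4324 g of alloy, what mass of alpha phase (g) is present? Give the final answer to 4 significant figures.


f_alpha = (C_beta - C0) / (C_beta - C_alpha)
f_alpha = (90.7 - 26.7) / (90.7 - 3.2) = 0.731429
m_alpha = f_alpha * m_total = 0.731429 * 4324 = 3163 g


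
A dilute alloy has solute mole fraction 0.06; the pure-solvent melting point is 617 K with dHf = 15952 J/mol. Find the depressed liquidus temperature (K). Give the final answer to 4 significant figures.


dT = R*Tm^2*x / dHf
dT = 8.314 * 617^2 * 0.06 / 15952
dT = 11.9046 K
T_new = 617 - 11.9046 = 605.1 K


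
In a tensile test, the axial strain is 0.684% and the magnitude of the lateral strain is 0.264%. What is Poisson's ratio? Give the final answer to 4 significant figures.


nu = -epsilon_lat / epsilon_axial
Lateral strain is contraction (negative), so using magnitudes:
nu = 0.264 / 0.684
nu = 0.386


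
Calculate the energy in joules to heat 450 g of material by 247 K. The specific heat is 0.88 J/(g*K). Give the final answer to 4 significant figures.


Q = m * cp * dT
Q = 450 * 0.88 * 247
Q = 97810 J


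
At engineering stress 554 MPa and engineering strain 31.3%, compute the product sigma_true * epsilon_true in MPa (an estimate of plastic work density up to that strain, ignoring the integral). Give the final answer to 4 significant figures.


sigma_true = sigma_eng * (1 + epsilon_eng)
sigma_true = 554 * (1 + 0.313) = 727.402 MPa
epsilon_true = ln(1 + epsilon_eng)
epsilon_true = ln(1 + 0.313) = 0.272315
sigma_true * epsilon_true = 727.402 * 0.272315 = 198.1 MPa


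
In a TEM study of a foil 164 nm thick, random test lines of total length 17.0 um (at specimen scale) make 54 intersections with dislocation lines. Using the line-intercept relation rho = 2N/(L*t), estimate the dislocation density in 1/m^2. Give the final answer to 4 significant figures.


rho = 2N / (L * t)
L = 17.0 um = 1.7e-05 m, t = 164 nm = 1.64e-07 m
rho = 2 * 54 / (1.7e-05 * 1.64e-07)
rho = 3.874e+13 1/m^2


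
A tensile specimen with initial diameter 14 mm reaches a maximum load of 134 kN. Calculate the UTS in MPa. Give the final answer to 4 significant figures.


A0 = pi*(d/2)^2 = pi*(14/2)^2 = 153.938 mm^2
UTS = F_max / A0 = 134*1000 / 153.938
UTS = 870.5 MPa


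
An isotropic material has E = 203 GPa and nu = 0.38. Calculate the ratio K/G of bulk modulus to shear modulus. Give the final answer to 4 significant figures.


G = E / (2*(1+nu))
G = 203 / (2*(1+0.38)) = 73.5507 GPa
K = E / (3*(1-2*nu))
K = 203 / (3*(1-2*0.38)) = 281.944 GPa
K/G = 281.944 / 73.5507 = 3.833


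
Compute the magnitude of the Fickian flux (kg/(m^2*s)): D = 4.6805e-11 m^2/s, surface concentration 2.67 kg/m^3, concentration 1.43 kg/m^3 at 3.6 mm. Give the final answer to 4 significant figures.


J = -D * (dC/dx) = D * (C1 - C2) / dx
J = 4.6805e-11 * (2.67 - 1.43) / 3.6e-03
J = 1.612e-08 kg/(m^2*s)


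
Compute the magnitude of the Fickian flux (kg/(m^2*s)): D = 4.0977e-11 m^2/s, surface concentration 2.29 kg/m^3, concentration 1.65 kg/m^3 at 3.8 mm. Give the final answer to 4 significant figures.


J = -D * (dC/dx) = D * (C1 - C2) / dx
J = 4.0977e-11 * (2.29 - 1.65) / 3.8e-03
J = 6.901e-09 kg/(m^2*s)


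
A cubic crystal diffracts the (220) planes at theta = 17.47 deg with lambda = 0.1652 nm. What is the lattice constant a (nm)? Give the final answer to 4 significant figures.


d = lambda / (2*sin(theta))
d = 0.1652 / (2*sin(17.47 deg))
d = 0.275144 nm
a = d * sqrt(h^2+k^2+l^2) = 0.275144 * sqrt(8)
a = 0.7782 nm


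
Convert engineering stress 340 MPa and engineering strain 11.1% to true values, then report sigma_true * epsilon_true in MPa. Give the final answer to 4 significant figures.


sigma_true = sigma_eng * (1 + epsilon_eng)
sigma_true = 340 * (1 + 0.111) = 377.74 MPa
epsilon_true = ln(1 + epsilon_eng)
epsilon_true = ln(1 + 0.111) = 0.105261
sigma_true * epsilon_true = 377.74 * 0.105261 = 39.76 MPa


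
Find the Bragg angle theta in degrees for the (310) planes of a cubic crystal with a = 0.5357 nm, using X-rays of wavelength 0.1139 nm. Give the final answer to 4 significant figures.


d = a / sqrt(h^2+k^2+l^2)
d = 0.5357 / sqrt(10) = 0.169403 nm
lambda = 2*d*sin(theta)  =>  sin(theta) = lambda / (2*d)
sin(theta) = 0.1139 / (2 * 0.169403) = 0.33618
theta = 19.64 deg


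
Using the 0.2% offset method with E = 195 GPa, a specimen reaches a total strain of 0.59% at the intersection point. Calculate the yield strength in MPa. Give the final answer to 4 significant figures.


Offset strain = 0.002
Elastic strain at yield = total_strain - offset = 5.9e-03 - 0.002 = 3.9e-03
sigma_y = E * elastic_strain = 195000 * 3.9e-03
sigma_y = 760.5 MPa


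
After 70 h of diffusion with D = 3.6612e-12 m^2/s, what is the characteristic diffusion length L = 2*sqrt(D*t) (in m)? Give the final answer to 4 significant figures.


t = 70 hr = 252000 s
Diffusion length = 2*sqrt(D*t)
= 2*sqrt(3.6612e-12 * 252000)
= 1.921e-03 m


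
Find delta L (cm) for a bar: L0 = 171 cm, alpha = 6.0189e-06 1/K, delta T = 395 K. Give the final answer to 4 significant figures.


dL = L0 * alpha * dT
dL = 171 * 6.0189e-06 * 395
dL = 0.4065 cm


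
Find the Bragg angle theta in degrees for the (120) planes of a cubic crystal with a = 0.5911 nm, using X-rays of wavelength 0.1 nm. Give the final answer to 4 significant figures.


d = a / sqrt(h^2+k^2+l^2)
d = 0.5911 / sqrt(5) = 0.264348 nm
lambda = 2*d*sin(theta)  =>  sin(theta) = lambda / (2*d)
sin(theta) = 0.1 / (2 * 0.264348) = 0.189145
theta = 10.9 deg


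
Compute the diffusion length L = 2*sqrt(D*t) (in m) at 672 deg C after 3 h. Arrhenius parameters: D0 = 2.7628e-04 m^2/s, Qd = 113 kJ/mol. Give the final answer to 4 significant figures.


Step 1: D = D0 * exp(-Qd/(R*T))
T = 945.15 K
D = 2.7628e-04 * exp(-113e3 / (8.314 * 945.15)) = 1.57061e-10 m^2/s
Step 2: L = 2*sqrt(D*t)
t = 3 h = 10800 s
L = 2*sqrt(1.57061e-10 * 10800) = 2.605e-03 m


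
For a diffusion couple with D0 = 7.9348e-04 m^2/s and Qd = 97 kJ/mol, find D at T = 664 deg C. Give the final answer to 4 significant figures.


D = D0 * exp(-Qd / (R*T))
T = 937.15 K
D = 7.9348e-04 * exp(-97e3 / (8.314 * 937.15))
D = 3.11e-09 m^2/s


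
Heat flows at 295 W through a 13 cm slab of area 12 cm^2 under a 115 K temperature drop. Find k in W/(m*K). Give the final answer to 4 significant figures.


k = Q*L / (A*dT)
L = 0.13 m, A = 1.2e-03 m^2
k = 295 * 0.13 / (1.2e-03 * 115)
k = 277.9 W/(m*K)


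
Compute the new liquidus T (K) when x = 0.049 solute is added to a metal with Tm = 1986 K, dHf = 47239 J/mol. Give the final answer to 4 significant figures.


dT = R*Tm^2*x / dHf
dT = 8.314 * 1986^2 * 0.049 / 47239
dT = 34.0145 K
T_new = 1986 - 34.0145 = 1952 K


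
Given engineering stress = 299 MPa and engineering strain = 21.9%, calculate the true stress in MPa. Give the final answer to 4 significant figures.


sigma_true = sigma_eng * (1 + epsilon_eng)
sigma_true = 299 * (1 + 0.219)
sigma_true = 364.5 MPa


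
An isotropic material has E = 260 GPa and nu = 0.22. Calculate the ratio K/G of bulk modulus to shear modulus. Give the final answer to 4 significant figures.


G = E / (2*(1+nu))
G = 260 / (2*(1+0.22)) = 106.557 GPa
K = E / (3*(1-2*nu))
K = 260 / (3*(1-2*0.22)) = 154.762 GPa
K/G = 154.762 / 106.557 = 1.452


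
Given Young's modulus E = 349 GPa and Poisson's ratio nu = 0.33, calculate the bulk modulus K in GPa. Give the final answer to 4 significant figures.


K = E / (3*(1-2*nu))
K = 349 / (3*(1-2*0.33))
K = 342.2 GPa


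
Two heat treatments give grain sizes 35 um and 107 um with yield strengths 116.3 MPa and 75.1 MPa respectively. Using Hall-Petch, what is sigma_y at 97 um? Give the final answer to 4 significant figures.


sigma_y = sigma0 + k / sqrt(d)
1/sqrt(d1) = 1/sqrt(3.5e-05) = 169.031;  1/sqrt(d2) = 96.6736
k = (sigma1 - sigma2) / (1/sqrt(d1) - 1/sqrt(d2)) = (116.3 - 75.1) / (169.031 - 96.6736) = 0.569397 MPa*m^0.5
sigma0 = sigma1 - k/sqrt(d1) = 116.3 - 0.569397*169.031 = 20.0543 MPa
sigma_y(d3) = 20.0543 + 0.569397 / sqrt(9.7e-05) = 77.87 MPa


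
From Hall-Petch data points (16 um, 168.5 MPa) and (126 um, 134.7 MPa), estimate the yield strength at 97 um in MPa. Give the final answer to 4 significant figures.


sigma_y = sigma0 + k / sqrt(d)
1/sqrt(d1) = 1/sqrt(1.6e-05) = 250;  1/sqrt(d2) = 89.0871
k = (sigma1 - sigma2) / (1/sqrt(d1) - 1/sqrt(d2)) = (168.5 - 134.7) / (250 - 89.0871) = 0.210051 MPa*m^0.5
sigma0 = sigma1 - k/sqrt(d1) = 168.5 - 0.210051*250 = 115.987 MPa
sigma_y(d3) = 115.987 + 0.210051 / sqrt(9.7e-05) = 137.3 MPa


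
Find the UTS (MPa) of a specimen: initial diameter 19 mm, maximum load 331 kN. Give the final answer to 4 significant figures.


A0 = pi*(d/2)^2 = pi*(19/2)^2 = 283.529 mm^2
UTS = F_max / A0 = 331*1000 / 283.529
UTS = 1167 MPa


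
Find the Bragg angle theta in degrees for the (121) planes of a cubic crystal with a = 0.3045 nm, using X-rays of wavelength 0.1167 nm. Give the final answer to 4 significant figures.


d = a / sqrt(h^2+k^2+l^2)
d = 0.3045 / sqrt(6) = 0.124312 nm
lambda = 2*d*sin(theta)  =>  sin(theta) = lambda / (2*d)
sin(theta) = 0.1167 / (2 * 0.124312) = 0.469385
theta = 27.99 deg


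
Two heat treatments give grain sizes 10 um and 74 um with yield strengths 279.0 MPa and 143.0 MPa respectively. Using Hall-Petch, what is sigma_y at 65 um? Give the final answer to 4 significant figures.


sigma_y = sigma0 + k / sqrt(d)
1/sqrt(d1) = 1/sqrt(1e-05) = 316.228;  1/sqrt(d2) = 116.248
k = (sigma1 - sigma2) / (1/sqrt(d1) - 1/sqrt(d2)) = (279.0 - 143.0) / (316.228 - 116.248) = 0.680068 MPa*m^0.5
sigma0 = sigma1 - k/sqrt(d1) = 279.0 - 0.680068*316.228 = 63.9438 MPa
sigma_y(d3) = 63.9438 + 0.680068 / sqrt(6.5e-05) = 148.3 MPa


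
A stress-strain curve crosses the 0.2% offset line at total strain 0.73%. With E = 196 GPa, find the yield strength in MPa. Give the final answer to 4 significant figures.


Offset strain = 0.002
Elastic strain at yield = total_strain - offset = 7.3e-03 - 0.002 = 5.3e-03
sigma_y = E * elastic_strain = 196000 * 5.3e-03
sigma_y = 1039 MPa


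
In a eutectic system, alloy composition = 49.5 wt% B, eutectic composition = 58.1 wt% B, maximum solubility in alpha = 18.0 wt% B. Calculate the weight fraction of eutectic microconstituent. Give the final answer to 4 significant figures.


f_primary = (C_e - C0) / (C_e - C_alpha_max)
f_primary = (58.1 - 49.5) / (58.1 - 18.0)
f_primary = 0.214464
f_eutectic = 1 - 0.214464 = 0.7855


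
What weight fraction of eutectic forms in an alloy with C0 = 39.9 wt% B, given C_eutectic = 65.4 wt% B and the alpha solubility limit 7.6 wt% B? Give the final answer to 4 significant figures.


f_primary = (C_e - C0) / (C_e - C_alpha_max)
f_primary = (65.4 - 39.9) / (65.4 - 7.6)
f_primary = 0.441176
f_eutectic = 1 - 0.441176 = 0.5588


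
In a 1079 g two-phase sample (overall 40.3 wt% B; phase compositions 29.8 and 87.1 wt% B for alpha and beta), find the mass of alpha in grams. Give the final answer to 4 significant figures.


f_alpha = (C_beta - C0) / (C_beta - C_alpha)
f_alpha = (87.1 - 40.3) / (87.1 - 29.8) = 0.816754
m_alpha = f_alpha * m_total = 0.816754 * 1079 = 881.3 g


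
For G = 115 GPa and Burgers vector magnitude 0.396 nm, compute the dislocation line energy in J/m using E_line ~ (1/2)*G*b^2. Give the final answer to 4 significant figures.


E = G*b^2/2
b = 0.396 nm = 3.96e-10 m
G = 115 GPa = 1.15e+11 Pa
E = 0.5 * 1.15e+11 * (3.96e-10)^2
E = 9.017e-09 J/m


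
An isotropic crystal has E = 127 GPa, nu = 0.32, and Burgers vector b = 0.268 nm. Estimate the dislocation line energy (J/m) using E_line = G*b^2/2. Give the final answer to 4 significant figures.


Step 1: G = E / (2*(1+nu))
G = 127 / (2*(1+0.32)) = 48.1061 GPa = 4.81061e+10 Pa
Step 2: E_line = G*b^2/2
b = 0.268 nm = 2.68e-10 m
E_line = 0.5 * 4.81061e+10 * (2.68e-10)^2 = 1.728e-09 J/m


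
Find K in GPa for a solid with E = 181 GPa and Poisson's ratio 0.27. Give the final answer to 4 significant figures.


K = E / (3*(1-2*nu))
K = 181 / (3*(1-2*0.27))
K = 131.2 GPa


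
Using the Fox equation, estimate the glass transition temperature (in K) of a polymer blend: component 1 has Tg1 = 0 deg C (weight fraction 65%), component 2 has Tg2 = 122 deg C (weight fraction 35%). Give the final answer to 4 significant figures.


1/Tg = w1/Tg1 + w2/Tg2 (in Kelvin)
Tg1 = 273.15 K, Tg2 = 395.15 K
1/Tg = 0.65/273.15 + 0.35/395.15
Tg = 306.2 K


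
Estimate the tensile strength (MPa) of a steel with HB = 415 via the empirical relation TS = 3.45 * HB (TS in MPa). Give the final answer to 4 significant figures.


TS (MPa) = 3.45 * HB
TS = 3.45 * 415
TS = 1432 MPa


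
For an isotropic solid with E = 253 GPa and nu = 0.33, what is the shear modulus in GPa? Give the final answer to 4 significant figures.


G = E / (2*(1+nu))
G = 253 / (2*(1+0.33))
G = 95.11 GPa


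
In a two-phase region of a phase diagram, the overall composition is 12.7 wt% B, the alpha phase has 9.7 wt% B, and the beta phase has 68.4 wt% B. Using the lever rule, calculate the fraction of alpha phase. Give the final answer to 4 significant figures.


f_alpha = (C_beta - C0) / (C_beta - C_alpha)
f_alpha = (68.4 - 12.7) / (68.4 - 9.7)
f_alpha = 0.9489


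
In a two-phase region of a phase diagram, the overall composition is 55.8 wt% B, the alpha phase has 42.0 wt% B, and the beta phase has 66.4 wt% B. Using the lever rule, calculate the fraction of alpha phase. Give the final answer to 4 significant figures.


f_alpha = (C_beta - C0) / (C_beta - C_alpha)
f_alpha = (66.4 - 55.8) / (66.4 - 42.0)
f_alpha = 0.4344


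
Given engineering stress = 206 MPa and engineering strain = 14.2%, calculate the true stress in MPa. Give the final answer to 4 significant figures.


sigma_true = sigma_eng * (1 + epsilon_eng)
sigma_true = 206 * (1 + 0.142)
sigma_true = 235.3 MPa


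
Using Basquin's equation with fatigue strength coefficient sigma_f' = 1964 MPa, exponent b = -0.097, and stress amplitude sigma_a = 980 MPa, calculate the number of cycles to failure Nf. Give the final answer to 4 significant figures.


sigma_a = sigma_f' * (2*Nf)^b
2*Nf = (sigma_a / sigma_f')^(1/b)
2*Nf = (980 / 1964)^(1/-0.097)
2*Nf = 1295.78
Nf = 647.9 cycles


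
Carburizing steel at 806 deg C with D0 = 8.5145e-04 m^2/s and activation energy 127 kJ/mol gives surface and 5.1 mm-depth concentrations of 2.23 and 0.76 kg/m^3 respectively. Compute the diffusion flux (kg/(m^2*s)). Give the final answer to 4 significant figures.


Step 1: D = D0 * exp(-Qd/(R*T))
T = 806 + 273.15 = 1079.15 K
D = 8.5145e-04 * exp(-127e3 / (8.314 * 1079.15)) = 6.06307e-10 m^2/s
Step 2: J = D * (C1 - C2) / dx
J = 6.06307e-10 * (2.23 - 0.76) / 5.1e-03
J = 1.748e-07 kg/(m^2*s)


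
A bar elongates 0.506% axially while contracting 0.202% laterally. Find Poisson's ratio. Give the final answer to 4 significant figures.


nu = -epsilon_lat / epsilon_axial
Lateral strain is contraction (negative), so using magnitudes:
nu = 0.202 / 0.506
nu = 0.3992


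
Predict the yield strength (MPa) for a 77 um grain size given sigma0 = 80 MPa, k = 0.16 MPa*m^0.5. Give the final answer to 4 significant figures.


sigma_y = sigma0 + k / sqrt(d)
d = 77 um = 7.7e-05 m
sigma_y = 80 + 0.16 / sqrt(7.7e-05)
sigma_y = 98.23 MPa


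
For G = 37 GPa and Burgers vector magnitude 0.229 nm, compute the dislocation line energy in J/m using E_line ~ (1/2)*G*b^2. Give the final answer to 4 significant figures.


E = G*b^2/2
b = 0.229 nm = 2.29e-10 m
G = 37 GPa = 3.7e+10 Pa
E = 0.5 * 3.7e+10 * (2.29e-10)^2
E = 9.702e-10 J/m


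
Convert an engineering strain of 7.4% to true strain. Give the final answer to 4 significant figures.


epsilon_true = ln(1 + epsilon_eng)
epsilon_true = ln(1 + 0.074)
epsilon_true = 0.07139


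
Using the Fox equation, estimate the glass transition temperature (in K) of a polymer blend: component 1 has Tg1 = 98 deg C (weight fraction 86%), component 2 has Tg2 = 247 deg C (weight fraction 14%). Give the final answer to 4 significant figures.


1/Tg = w1/Tg1 + w2/Tg2 (in Kelvin)
Tg1 = 371.15 K, Tg2 = 520.15 K
1/Tg = 0.86/371.15 + 0.14/520.15
Tg = 386.7 K


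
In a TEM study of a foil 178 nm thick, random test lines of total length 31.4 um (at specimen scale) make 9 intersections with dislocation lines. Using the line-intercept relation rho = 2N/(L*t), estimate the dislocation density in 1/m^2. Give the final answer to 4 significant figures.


rho = 2N / (L * t)
L = 31.4 um = 3.14e-05 m, t = 178 nm = 1.78e-07 m
rho = 2 * 9 / (3.14e-05 * 1.78e-07)
rho = 3.22e+12 1/m^2


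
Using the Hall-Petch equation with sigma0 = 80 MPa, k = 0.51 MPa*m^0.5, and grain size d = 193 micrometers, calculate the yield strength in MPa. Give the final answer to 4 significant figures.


sigma_y = sigma0 + k / sqrt(d)
d = 193 um = 1.93e-04 m
sigma_y = 80 + 0.51 / sqrt(1.93e-04)
sigma_y = 116.7 MPa


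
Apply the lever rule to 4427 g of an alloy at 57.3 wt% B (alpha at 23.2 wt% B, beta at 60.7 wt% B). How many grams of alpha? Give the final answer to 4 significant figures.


f_alpha = (C_beta - C0) / (C_beta - C_alpha)
f_alpha = (60.7 - 57.3) / (60.7 - 23.2) = 0.0906667
m_alpha = f_alpha * m_total = 0.0906667 * 4427 = 401.4 g


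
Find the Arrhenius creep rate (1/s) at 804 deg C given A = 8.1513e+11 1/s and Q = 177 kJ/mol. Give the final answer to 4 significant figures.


rate = A * exp(-Q / (R*T))
T = 804 + 273.15 = 1077.15 K
rate = 8.1513e+11 * exp(-177e3 / (8.314 * 1077.15))
rate = 2126 1/s


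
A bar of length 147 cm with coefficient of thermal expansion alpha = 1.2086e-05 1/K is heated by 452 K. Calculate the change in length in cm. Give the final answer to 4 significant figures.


dL = L0 * alpha * dT
dL = 147 * 1.2086e-05 * 452
dL = 0.803 cm


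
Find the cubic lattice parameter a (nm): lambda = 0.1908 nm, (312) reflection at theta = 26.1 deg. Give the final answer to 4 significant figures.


d = lambda / (2*sin(theta))
d = 0.1908 / (2*sin(26.1 deg))
d = 0.216848 nm
a = d * sqrt(h^2+k^2+l^2) = 0.216848 * sqrt(14)
a = 0.8114 nm


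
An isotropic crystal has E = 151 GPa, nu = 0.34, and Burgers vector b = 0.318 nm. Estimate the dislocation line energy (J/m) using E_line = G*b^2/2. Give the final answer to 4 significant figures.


Step 1: G = E / (2*(1+nu))
G = 151 / (2*(1+0.34)) = 56.3433 GPa = 5.63433e+10 Pa
Step 2: E_line = G*b^2/2
b = 0.318 nm = 3.18e-10 m
E_line = 0.5 * 5.63433e+10 * (3.18e-10)^2 = 2.849e-09 J/m


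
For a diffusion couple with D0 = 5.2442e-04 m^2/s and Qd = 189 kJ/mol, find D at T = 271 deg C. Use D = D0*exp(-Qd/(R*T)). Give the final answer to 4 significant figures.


D = D0 * exp(-Qd / (R*T))
T = 544.15 K
D = 5.2442e-04 * exp(-189e3 / (8.314 * 544.15))
D = 3.77e-22 m^2/s


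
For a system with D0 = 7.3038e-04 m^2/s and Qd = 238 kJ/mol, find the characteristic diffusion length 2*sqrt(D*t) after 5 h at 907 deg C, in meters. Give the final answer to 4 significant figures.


Step 1: D = D0 * exp(-Qd/(R*T))
T = 1180.15 K
D = 7.3038e-04 * exp(-238e3 / (8.314 * 1180.15)) = 2.13327e-14 m^2/s
Step 2: L = 2*sqrt(D*t)
t = 5 h = 18000 s
L = 2*sqrt(2.13327e-14 * 18000) = 3.919e-05 m


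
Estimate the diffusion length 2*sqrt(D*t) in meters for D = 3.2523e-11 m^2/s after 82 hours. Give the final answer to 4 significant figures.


t = 82 hr = 295200 s
Diffusion length = 2*sqrt(D*t)
= 2*sqrt(3.2523e-11 * 295200)
= 6.197e-03 m


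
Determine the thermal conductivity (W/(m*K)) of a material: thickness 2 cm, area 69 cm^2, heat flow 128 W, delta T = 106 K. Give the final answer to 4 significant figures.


k = Q*L / (A*dT)
L = 0.02 m, A = 6.9e-03 m^2
k = 128 * 0.02 / (6.9e-03 * 106)
k = 3.5 W/(m*K)


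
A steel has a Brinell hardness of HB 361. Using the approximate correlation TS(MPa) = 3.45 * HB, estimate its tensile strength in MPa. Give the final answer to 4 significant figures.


TS (MPa) = 3.45 * HB
TS = 3.45 * 361
TS = 1245 MPa


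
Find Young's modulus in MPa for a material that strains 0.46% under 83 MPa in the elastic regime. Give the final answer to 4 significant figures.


E = sigma / epsilon
epsilon = 0.46% = 4.6e-03
E = 83 / 4.6e-03
E = 18040 MPa


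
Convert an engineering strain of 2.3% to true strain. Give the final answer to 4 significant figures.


epsilon_true = ln(1 + epsilon_eng)
epsilon_true = ln(1 + 0.023)
epsilon_true = 0.02274


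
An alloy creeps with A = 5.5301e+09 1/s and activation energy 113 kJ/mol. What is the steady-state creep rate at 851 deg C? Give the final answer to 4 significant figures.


rate = A * exp(-Q / (R*T))
T = 851 + 273.15 = 1124.15 K
rate = 5.5301e+09 * exp(-113e3 / (8.314 * 1124.15))
rate = 31040 1/s


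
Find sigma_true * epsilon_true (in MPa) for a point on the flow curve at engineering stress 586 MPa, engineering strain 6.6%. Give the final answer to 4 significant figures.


sigma_true = sigma_eng * (1 + epsilon_eng)
sigma_true = 586 * (1 + 0.066) = 624.676 MPa
epsilon_true = ln(1 + epsilon_eng)
epsilon_true = ln(1 + 0.066) = 0.0639133
sigma_true * epsilon_true = 624.676 * 0.0639133 = 39.93 MPa


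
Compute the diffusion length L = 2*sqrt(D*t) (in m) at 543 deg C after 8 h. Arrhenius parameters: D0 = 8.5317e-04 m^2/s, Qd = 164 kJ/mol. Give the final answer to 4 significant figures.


Step 1: D = D0 * exp(-Qd/(R*T))
T = 816.15 K
D = 8.5317e-04 * exp(-164e3 / (8.314 * 816.15)) = 2.71924e-14 m^2/s
Step 2: L = 2*sqrt(D*t)
t = 8 h = 28800 s
L = 2*sqrt(2.71924e-14 * 28800) = 5.597e-05 m


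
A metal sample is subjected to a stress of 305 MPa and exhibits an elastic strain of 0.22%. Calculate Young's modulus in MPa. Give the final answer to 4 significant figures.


E = sigma / epsilon
epsilon = 0.22% = 2.2e-03
E = 305 / 2.2e-03
E = 138600 MPa


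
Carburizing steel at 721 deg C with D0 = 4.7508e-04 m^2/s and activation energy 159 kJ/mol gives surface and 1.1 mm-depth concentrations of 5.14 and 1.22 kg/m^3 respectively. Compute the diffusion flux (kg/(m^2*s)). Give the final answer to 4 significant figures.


Step 1: D = D0 * exp(-Qd/(R*T))
T = 721 + 273.15 = 994.15 K
D = 4.7508e-04 * exp(-159e3 / (8.314 * 994.15)) = 2.10032e-12 m^2/s
Step 2: J = D * (C1 - C2) / dx
J = 2.10032e-12 * (5.14 - 1.22) / 1.1e-03
J = 7.485e-09 kg/(m^2*s)


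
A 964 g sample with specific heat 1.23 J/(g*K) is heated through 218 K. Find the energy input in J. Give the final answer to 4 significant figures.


Q = m * cp * dT
Q = 964 * 1.23 * 218
Q = 258500 J


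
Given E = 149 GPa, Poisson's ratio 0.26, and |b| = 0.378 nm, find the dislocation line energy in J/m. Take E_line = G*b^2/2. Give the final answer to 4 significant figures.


Step 1: G = E / (2*(1+nu))
G = 149 / (2*(1+0.26)) = 59.127 GPa = 5.9127e+10 Pa
Step 2: E_line = G*b^2/2
b = 0.378 nm = 3.78e-10 m
E_line = 0.5 * 5.9127e+10 * (3.78e-10)^2 = 4.224e-09 J/m


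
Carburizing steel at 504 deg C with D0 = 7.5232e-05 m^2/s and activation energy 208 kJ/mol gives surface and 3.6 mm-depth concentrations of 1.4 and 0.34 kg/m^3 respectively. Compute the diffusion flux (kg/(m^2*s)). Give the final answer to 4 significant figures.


Step 1: D = D0 * exp(-Qd/(R*T))
T = 504 + 273.15 = 777.15 K
D = 7.5232e-05 * exp(-208e3 / (8.314 * 777.15)) = 7.86282e-19 m^2/s
Step 2: J = D * (C1 - C2) / dx
J = 7.86282e-19 * (1.4 - 0.34) / 3.6e-03
J = 2.315e-16 kg/(m^2*s)


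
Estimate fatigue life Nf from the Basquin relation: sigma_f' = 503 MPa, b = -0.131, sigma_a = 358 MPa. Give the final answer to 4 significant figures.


sigma_a = sigma_f' * (2*Nf)^b
2*Nf = (sigma_a / sigma_f')^(1/b)
2*Nf = (358 / 503)^(1/-0.131)
2*Nf = 13.4081
Nf = 6.704 cycles


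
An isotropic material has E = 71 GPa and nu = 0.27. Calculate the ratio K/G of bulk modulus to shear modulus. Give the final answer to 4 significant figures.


G = E / (2*(1+nu))
G = 71 / (2*(1+0.27)) = 27.9528 GPa
K = E / (3*(1-2*nu))
K = 71 / (3*(1-2*0.27)) = 51.4493 GPa
K/G = 51.4493 / 27.9528 = 1.841


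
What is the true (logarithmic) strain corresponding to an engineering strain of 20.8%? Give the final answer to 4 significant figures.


epsilon_true = ln(1 + epsilon_eng)
epsilon_true = ln(1 + 0.208)
epsilon_true = 0.189


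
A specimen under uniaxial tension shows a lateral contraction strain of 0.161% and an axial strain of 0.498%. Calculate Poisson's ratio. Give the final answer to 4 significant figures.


nu = -epsilon_lat / epsilon_axial
Lateral strain is contraction (negative), so using magnitudes:
nu = 0.161 / 0.498
nu = 0.3233


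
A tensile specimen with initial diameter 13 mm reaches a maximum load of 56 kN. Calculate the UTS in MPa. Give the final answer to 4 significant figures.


A0 = pi*(d/2)^2 = pi*(13/2)^2 = 132.732 mm^2
UTS = F_max / A0 = 56*1000 / 132.732
UTS = 421.9 MPa


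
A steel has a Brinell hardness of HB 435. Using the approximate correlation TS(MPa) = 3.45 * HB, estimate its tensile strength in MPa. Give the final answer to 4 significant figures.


TS (MPa) = 3.45 * HB
TS = 3.45 * 435
TS = 1501 MPa


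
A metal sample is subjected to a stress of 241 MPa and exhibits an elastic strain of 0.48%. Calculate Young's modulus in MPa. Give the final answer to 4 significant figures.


E = sigma / epsilon
epsilon = 0.48% = 4.8e-03
E = 241 / 4.8e-03
E = 50210 MPa


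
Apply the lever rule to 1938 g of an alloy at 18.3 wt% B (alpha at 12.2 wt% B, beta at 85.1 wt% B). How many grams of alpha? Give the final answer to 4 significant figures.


f_alpha = (C_beta - C0) / (C_beta - C_alpha)
f_alpha = (85.1 - 18.3) / (85.1 - 12.2) = 0.916324
m_alpha = f_alpha * m_total = 0.916324 * 1938 = 1776 g


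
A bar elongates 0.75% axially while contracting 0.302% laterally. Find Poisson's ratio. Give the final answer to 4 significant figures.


nu = -epsilon_lat / epsilon_axial
Lateral strain is contraction (negative), so using magnitudes:
nu = 0.302 / 0.75
nu = 0.4027


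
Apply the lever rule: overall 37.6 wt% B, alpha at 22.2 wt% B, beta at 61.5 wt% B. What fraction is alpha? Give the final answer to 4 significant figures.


f_alpha = (C_beta - C0) / (C_beta - C_alpha)
f_alpha = (61.5 - 37.6) / (61.5 - 22.2)
f_alpha = 0.6081


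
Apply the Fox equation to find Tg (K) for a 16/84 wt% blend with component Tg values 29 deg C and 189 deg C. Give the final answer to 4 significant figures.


1/Tg = w1/Tg1 + w2/Tg2 (in Kelvin)
Tg1 = 302.15 K, Tg2 = 462.15 K
1/Tg = 0.16/302.15 + 0.84/462.15
Tg = 426.1 K


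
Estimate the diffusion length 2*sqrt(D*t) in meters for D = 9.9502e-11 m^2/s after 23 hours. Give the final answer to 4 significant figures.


t = 23 hr = 82800 s
Diffusion length = 2*sqrt(D*t)
= 2*sqrt(9.9502e-11 * 82800)
= 5.741e-03 m


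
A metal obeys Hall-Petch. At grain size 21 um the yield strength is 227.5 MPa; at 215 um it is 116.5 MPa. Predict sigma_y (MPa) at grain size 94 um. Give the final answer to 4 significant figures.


sigma_y = sigma0 + k / sqrt(d)
1/sqrt(d1) = 1/sqrt(2.1e-05) = 218.218;  1/sqrt(d2) = 68.1994
k = (sigma1 - sigma2) / (1/sqrt(d1) - 1/sqrt(d2)) = (227.5 - 116.5) / (218.218 - 68.1994) = 0.739909 MPa*m^0.5
sigma0 = sigma1 - k/sqrt(d1) = 227.5 - 0.739909*218.218 = 66.0386 MPa
sigma_y(d3) = 66.0386 + 0.739909 / sqrt(9.4e-05) = 142.4 MPa


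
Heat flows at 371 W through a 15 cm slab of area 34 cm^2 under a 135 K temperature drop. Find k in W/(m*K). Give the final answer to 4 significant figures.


k = Q*L / (A*dT)
L = 0.15 m, A = 3.4e-03 m^2
k = 371 * 0.15 / (3.4e-03 * 135)
k = 121.2 W/(m*K)


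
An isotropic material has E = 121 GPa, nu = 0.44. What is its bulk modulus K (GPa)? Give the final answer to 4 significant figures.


K = E / (3*(1-2*nu))
K = 121 / (3*(1-2*0.44))
K = 336.1 GPa


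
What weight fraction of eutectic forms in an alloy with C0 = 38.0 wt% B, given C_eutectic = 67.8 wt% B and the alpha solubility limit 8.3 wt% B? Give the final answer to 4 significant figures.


f_primary = (C_e - C0) / (C_e - C_alpha_max)
f_primary = (67.8 - 38.0) / (67.8 - 8.3)
f_primary = 0.50084
f_eutectic = 1 - 0.50084 = 0.4992


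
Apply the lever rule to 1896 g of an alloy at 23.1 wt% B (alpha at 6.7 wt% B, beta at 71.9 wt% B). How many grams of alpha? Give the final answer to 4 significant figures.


f_alpha = (C_beta - C0) / (C_beta - C_alpha)
f_alpha = (71.9 - 23.1) / (71.9 - 6.7) = 0.748466
m_alpha = f_alpha * m_total = 0.748466 * 1896 = 1419 g


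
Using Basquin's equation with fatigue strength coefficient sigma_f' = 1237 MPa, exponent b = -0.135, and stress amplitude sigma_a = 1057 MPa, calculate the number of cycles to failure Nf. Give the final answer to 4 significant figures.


sigma_a = sigma_f' * (2*Nf)^b
2*Nf = (sigma_a / sigma_f')^(1/b)
2*Nf = (1057 / 1237)^(1/-0.135)
2*Nf = 3.20543
Nf = 1.603 cycles


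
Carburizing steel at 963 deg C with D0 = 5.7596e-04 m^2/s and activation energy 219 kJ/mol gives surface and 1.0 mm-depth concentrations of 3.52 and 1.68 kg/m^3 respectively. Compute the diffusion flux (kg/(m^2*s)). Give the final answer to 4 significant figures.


Step 1: D = D0 * exp(-Qd/(R*T))
T = 963 + 273.15 = 1236.15 K
D = 5.7596e-04 * exp(-219e3 / (8.314 * 1236.15)) = 3.20638e-13 m^2/s
Step 2: J = D * (C1 - C2) / dx
J = 3.20638e-13 * (3.52 - 1.68) / 1e-03
J = 5.9e-10 kg/(m^2*s)


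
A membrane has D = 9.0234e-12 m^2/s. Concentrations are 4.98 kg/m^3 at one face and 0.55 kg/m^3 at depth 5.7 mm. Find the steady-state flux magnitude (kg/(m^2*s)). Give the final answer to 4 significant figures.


J = -D * (dC/dx) = D * (C1 - C2) / dx
J = 9.0234e-12 * (4.98 - 0.55) / 5.7e-03
J = 7.013e-09 kg/(m^2*s)


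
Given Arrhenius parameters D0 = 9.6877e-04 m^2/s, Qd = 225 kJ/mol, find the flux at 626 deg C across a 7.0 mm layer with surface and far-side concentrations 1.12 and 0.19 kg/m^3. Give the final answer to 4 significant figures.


Step 1: D = D0 * exp(-Qd/(R*T))
T = 626 + 273.15 = 899.15 K
D = 9.6877e-04 * exp(-225e3 / (8.314 * 899.15)) = 8.21758e-17 m^2/s
Step 2: J = D * (C1 - C2) / dx
J = 8.21758e-17 * (1.12 - 0.19) / 7e-03
J = 1.092e-14 kg/(m^2*s)


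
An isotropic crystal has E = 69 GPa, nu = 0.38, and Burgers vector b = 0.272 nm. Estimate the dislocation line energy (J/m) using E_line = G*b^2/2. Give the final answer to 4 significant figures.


Step 1: G = E / (2*(1+nu))
G = 69 / (2*(1+0.38)) = 25 GPa = 2.5e+10 Pa
Step 2: E_line = G*b^2/2
b = 0.272 nm = 2.72e-10 m
E_line = 0.5 * 2.5e+10 * (2.72e-10)^2 = 9.248e-10 J/m


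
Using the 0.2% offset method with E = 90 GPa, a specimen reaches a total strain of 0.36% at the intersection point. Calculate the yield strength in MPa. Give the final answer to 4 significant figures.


Offset strain = 0.002
Elastic strain at yield = total_strain - offset = 3.6e-03 - 0.002 = 1.6e-03
sigma_y = E * elastic_strain = 90000 * 1.6e-03
sigma_y = 144 MPa


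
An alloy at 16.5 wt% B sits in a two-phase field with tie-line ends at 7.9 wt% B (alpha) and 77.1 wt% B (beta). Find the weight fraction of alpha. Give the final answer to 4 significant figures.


f_alpha = (C_beta - C0) / (C_beta - C_alpha)
f_alpha = (77.1 - 16.5) / (77.1 - 7.9)
f_alpha = 0.8757


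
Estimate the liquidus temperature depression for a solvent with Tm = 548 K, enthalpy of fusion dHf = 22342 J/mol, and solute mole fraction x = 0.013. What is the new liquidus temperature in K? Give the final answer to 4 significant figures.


dT = R*Tm^2*x / dHf
dT = 8.314 * 548^2 * 0.013 / 22342
dT = 1.45276 K
T_new = 548 - 1.45276 = 546.5 K


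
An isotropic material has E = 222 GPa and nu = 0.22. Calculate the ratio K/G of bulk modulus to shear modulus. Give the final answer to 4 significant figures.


G = E / (2*(1+nu))
G = 222 / (2*(1+0.22)) = 90.9836 GPa
K = E / (3*(1-2*nu))
K = 222 / (3*(1-2*0.22)) = 132.143 GPa
K/G = 132.143 / 90.9836 = 1.452


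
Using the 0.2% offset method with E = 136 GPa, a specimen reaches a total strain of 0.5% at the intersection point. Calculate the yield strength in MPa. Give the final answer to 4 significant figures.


Offset strain = 0.002
Elastic strain at yield = total_strain - offset = 5e-03 - 0.002 = 3e-03
sigma_y = E * elastic_strain = 136000 * 3e-03
sigma_y = 408 MPa


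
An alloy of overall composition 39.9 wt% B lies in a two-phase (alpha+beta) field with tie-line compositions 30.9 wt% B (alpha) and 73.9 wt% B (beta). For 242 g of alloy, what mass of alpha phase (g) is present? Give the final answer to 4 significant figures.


f_alpha = (C_beta - C0) / (C_beta - C_alpha)
f_alpha = (73.9 - 39.9) / (73.9 - 30.9) = 0.790698
m_alpha = f_alpha * m_total = 0.790698 * 242 = 191.3 g


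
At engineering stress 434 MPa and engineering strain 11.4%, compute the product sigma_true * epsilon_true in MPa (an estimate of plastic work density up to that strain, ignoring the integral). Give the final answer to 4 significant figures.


sigma_true = sigma_eng * (1 + epsilon_eng)
sigma_true = 434 * (1 + 0.114) = 483.476 MPa
epsilon_true = ln(1 + epsilon_eng)
epsilon_true = ln(1 + 0.114) = 0.107957
sigma_true * epsilon_true = 483.476 * 0.107957 = 52.19 MPa


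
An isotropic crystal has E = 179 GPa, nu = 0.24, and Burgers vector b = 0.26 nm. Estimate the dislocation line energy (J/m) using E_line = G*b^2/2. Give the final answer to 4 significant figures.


Step 1: G = E / (2*(1+nu))
G = 179 / (2*(1+0.24)) = 72.1774 GPa = 7.21774e+10 Pa
Step 2: E_line = G*b^2/2
b = 0.26 nm = 2.6e-10 m
E_line = 0.5 * 7.21774e+10 * (2.6e-10)^2 = 2.44e-09 J/m


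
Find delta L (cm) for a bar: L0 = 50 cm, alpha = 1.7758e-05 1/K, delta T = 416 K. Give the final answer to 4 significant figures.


dL = L0 * alpha * dT
dL = 50 * 1.7758e-05 * 416
dL = 0.3694 cm


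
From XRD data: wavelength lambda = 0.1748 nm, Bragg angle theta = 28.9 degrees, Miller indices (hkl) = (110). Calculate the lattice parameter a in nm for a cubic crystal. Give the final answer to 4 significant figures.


d = lambda / (2*sin(theta))
d = 0.1748 / (2*sin(28.9 deg))
d = 0.180847 nm
a = d * sqrt(h^2+k^2+l^2) = 0.180847 * sqrt(2)
a = 0.2558 nm


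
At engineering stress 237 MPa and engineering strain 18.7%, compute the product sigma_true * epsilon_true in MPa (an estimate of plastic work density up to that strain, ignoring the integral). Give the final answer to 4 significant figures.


sigma_true = sigma_eng * (1 + epsilon_eng)
sigma_true = 237 * (1 + 0.187) = 281.319 MPa
epsilon_true = ln(1 + epsilon_eng)
epsilon_true = ln(1 + 0.187) = 0.171429
sigma_true * epsilon_true = 281.319 * 0.171429 = 48.23 MPa


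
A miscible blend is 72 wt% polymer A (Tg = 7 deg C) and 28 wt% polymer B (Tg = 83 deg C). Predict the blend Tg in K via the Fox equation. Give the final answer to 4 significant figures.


1/Tg = w1/Tg1 + w2/Tg2 (in Kelvin)
Tg1 = 280.15 K, Tg2 = 356.15 K
1/Tg = 0.72/280.15 + 0.28/356.15
Tg = 298 K


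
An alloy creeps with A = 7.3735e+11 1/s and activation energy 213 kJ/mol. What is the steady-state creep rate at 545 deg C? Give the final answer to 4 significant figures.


rate = A * exp(-Q / (R*T))
T = 545 + 273.15 = 818.15 K
rate = 7.3735e+11 * exp(-213e3 / (8.314 * 818.15))
rate = 0.01855 1/s


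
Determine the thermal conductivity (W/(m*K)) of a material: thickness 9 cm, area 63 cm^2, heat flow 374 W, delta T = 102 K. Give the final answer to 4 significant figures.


k = Q*L / (A*dT)
L = 0.09 m, A = 6.3e-03 m^2
k = 374 * 0.09 / (6.3e-03 * 102)
k = 52.38 W/(m*K)


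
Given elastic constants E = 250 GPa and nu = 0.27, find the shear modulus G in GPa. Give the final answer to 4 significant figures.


G = E / (2*(1+nu))
G = 250 / (2*(1+0.27))
G = 98.43 GPa


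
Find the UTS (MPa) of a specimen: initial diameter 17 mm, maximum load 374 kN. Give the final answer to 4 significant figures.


A0 = pi*(d/2)^2 = pi*(17/2)^2 = 226.98 mm^2
UTS = F_max / A0 = 374*1000 / 226.98
UTS = 1648 MPa


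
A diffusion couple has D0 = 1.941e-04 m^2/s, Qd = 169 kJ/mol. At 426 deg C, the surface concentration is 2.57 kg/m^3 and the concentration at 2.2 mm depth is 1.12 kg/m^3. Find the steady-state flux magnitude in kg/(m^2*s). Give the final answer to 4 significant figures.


Step 1: D = D0 * exp(-Qd/(R*T))
T = 426 + 273.15 = 699.15 K
D = 1.941e-04 * exp(-169e3 / (8.314 * 699.15)) = 4.58462e-17 m^2/s
Step 2: J = D * (C1 - C2) / dx
J = 4.58462e-17 * (2.57 - 1.12) / 2.2e-03
J = 3.022e-14 kg/(m^2*s)


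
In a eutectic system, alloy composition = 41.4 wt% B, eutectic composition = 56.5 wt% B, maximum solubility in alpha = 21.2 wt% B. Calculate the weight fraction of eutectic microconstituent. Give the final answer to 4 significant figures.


f_primary = (C_e - C0) / (C_e - C_alpha_max)
f_primary = (56.5 - 41.4) / (56.5 - 21.2)
f_primary = 0.427762
f_eutectic = 1 - 0.427762 = 0.5722


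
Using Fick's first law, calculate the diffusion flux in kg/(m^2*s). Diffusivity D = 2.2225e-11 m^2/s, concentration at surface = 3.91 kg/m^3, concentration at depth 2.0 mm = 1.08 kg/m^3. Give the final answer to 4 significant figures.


J = -D * (dC/dx) = D * (C1 - C2) / dx
J = 2.2225e-11 * (3.91 - 1.08) / 2e-03
J = 3.145e-08 kg/(m^2*s)


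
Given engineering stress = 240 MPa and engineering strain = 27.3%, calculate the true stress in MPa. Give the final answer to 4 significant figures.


sigma_true = sigma_eng * (1 + epsilon_eng)
sigma_true = 240 * (1 + 0.273)
sigma_true = 305.5 MPa


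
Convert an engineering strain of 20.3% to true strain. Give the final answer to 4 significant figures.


epsilon_true = ln(1 + epsilon_eng)
epsilon_true = ln(1 + 0.203)
epsilon_true = 0.1848


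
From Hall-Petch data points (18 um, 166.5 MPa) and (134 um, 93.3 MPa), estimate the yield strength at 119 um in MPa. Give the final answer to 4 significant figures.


sigma_y = sigma0 + k / sqrt(d)
1/sqrt(d1) = 1/sqrt(1.8e-05) = 235.702;  1/sqrt(d2) = 86.3868
k = (sigma1 - sigma2) / (1/sqrt(d1) - 1/sqrt(d2)) = (166.5 - 93.3) / (235.702 - 86.3868) = 0.490237 MPa*m^0.5
sigma0 = sigma1 - k/sqrt(d1) = 166.5 - 0.490237*235.702 = 50.9499 MPa
sigma_y(d3) = 50.9499 + 0.490237 / sqrt(1.19e-04) = 95.89 MPa


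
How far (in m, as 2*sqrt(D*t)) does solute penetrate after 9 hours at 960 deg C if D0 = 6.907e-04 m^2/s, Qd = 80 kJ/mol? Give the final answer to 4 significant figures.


Step 1: D = D0 * exp(-Qd/(R*T))
T = 1233.15 K
D = 6.907e-04 * exp(-80e3 / (8.314 * 1233.15)) = 2.82144e-07 m^2/s
Step 2: L = 2*sqrt(D*t)
t = 9 h = 32400 s
L = 2*sqrt(2.82144e-07 * 32400) = 0.1912 m


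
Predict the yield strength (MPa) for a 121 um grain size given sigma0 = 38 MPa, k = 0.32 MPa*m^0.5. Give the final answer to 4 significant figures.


sigma_y = sigma0 + k / sqrt(d)
d = 121 um = 1.21e-04 m
sigma_y = 38 + 0.32 / sqrt(1.21e-04)
sigma_y = 67.09 MPa


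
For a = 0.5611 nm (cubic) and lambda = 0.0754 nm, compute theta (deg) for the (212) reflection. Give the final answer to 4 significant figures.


d = a / sqrt(h^2+k^2+l^2)
d = 0.5611 / sqrt(9) = 0.187033 nm
lambda = 2*d*sin(theta)  =>  sin(theta) = lambda / (2*d)
sin(theta) = 0.0754 / (2 * 0.187033) = 0.201568
theta = 11.63 deg


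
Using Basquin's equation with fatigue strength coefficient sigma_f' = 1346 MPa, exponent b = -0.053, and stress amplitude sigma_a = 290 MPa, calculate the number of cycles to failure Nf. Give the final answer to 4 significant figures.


sigma_a = sigma_f' * (2*Nf)^b
2*Nf = (sigma_a / sigma_f')^(1/b)
2*Nf = (290 / 1346)^(1/-0.053)
2*Nf = 3.78657e+12
Nf = 1.893e+12 cycles


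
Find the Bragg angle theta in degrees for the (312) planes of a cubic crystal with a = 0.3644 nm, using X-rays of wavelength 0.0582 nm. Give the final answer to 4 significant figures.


d = a / sqrt(h^2+k^2+l^2)
d = 0.3644 / sqrt(14) = 0.09739 nm
lambda = 2*d*sin(theta)  =>  sin(theta) = lambda / (2*d)
sin(theta) = 0.0582 / (2 * 0.09739) = 0.298799
theta = 17.39 deg
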